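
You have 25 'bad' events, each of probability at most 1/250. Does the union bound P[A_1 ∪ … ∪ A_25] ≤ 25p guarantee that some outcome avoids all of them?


Union bound: P[∪_{i=1}^{25} A_i] ≤ Σ_i P[A_i] ≤ 25·p = 25·(1/250) = 1/10.
Numerically: 1/10 ≈ 0.100000.
Is 1/10 < 1? YES.
Since P[∪ A_i] ≤ 1/10 < 1, the complement has P[∩ A_i^c] ≥ 1 − 1/10 = 9/10 > 0, so some outcome avoids every A_i.

25·p = 1/10 ≈ 0.100000; existence CERTIFIED by the union bound.


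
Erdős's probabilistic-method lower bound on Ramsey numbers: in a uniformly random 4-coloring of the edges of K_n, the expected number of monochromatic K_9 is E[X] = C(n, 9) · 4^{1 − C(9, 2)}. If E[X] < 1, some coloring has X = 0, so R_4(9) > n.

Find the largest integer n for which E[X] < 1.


We need C(n, 9) · 4^{1 − 36} < 1, i.e. C(n, 9) < 4^{36 − 1} = 1180591620717411303424.
Check values of n near the boundary:
  n = 910: C(910, 9) = 1133378248346922788210; 1133378248346922788210 < 1180591620717411303424? YES
  n = 911: C(911, 9) = 1144686900492291197405; 1144686900492291197405 < 1180591620717411303424? YES
  n = 912: C(912, 9) = 1156095740032081475120; 1156095740032081475120 < 1180591620717411303424? YES
  n = 913: C(913, 9) = 1167605542753639808390; 1167605542753639808390 < 1180591620717411303424? YES
  n = 914: C(914, 9) = 1179217089587653905932; 1179217089587653905932 < 1180591620717411303424? YES
  n = 915: C(915, 9) = 1190931166636537885130; 1190931166636537885130 < 1180591620717411303424? NO
  n = 916: C(916, 9) = 1202748565202942340440; 1202748565202942340440 < 1180591620717411303424? NO
  n = 917: C(917, 9) = 1214670081818390006810; 1214670081818390006810 < 1180591620717411303424? NO
The largest n with C(n, 9) < 1180591620717411303424 is n = 914 (where E[X] = 294804272396913476483/295147905179352825856 ≈ 0.999). Hence R_4(9) > 914, i.e. R_4(9) ≥ 915.

Largest n = 914; hence R_4(9) > 914.


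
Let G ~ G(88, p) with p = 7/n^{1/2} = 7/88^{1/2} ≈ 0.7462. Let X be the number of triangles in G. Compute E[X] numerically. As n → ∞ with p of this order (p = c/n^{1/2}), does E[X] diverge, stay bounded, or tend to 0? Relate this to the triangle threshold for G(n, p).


Number of potential triangles: C(88, 3) = 109736.
Each occurs with probability p³ ≈ (0.7462)³ ≈ 4.154991e-01.
By linearity: E[X] = C(88, 3)·p³ ≈ 109736 · 4.154991e-01 ≈ 45595.2118.
Since α = 1/2 < 1, p = c/n^{1/2} ≫ 1/n is above the triangle threshold p ~ 1/n. Asymptotically E[X] ~ (c³/6)·n^{3(1−α)} = (7³/6)·n^{1.5} → ∞; triangles are abundant w.h.p.

E[X] ≈ 45595.2118; in regime p = Θ(1/n^{1/2}) E[X] diverges (above the triangle threshold p ~ 1/n).


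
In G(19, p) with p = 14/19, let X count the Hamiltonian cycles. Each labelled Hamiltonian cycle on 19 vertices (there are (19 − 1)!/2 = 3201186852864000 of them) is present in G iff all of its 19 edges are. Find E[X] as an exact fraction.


K_19 has (19 − 1)!/2 = 3201186852864000 labelled Hamiltonian cycles.
For each such Hamiltonian cycle H, let X_H = 1 if all 19 edges of H are present in G. Then P[X_H = 1] = p^{19} = (14/19)^{19} = 5976303958948914397184/1978419655660313589123979.
Summing the indicators: E[X] = Σ_H E[X_H] = 3201186852864000 · p^{19} = 3201186852864000 · 5976303958948914397184/1978419655660313589123979 = 19131265662106339128470788663934976000/1978419655660313589123979.
Numerically: E[X] ≈ 9.66997e+12.

E[X] = 3201186852864000 · (14/19)^{19} = 19131265662106339128470788663934976000/1978419655660313589123979 ≈ 9.66997e+12.


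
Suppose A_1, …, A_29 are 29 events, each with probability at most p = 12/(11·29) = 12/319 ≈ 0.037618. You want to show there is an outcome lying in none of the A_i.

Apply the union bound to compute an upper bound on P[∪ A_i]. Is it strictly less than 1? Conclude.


Union bound: P[∪_{i=1}^{29} A_i] ≤ Σ_i P[A_i] ≤ 29·p = 29·(12/319) = 12/11.
Numerically: 12/11 ≈ 1.090909.
Is 12/11 < 1? NO.
Since the bound 12/11 is ≥ 1, the union bound is uninformative here; it does NOT by itself certify existence.

29·p = 12/11 ≈ 1.090909; existence NOT certified by the union bound.


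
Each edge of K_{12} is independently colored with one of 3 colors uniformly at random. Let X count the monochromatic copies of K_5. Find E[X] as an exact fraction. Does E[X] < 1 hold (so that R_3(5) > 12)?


E[X] = C(12, 5) · 3^{1 − 10} = 792 · 3^{−9} = 792/19683.
As a reduced fraction: E[X] = 88/2187 ≈ 0.04024.
Is E[X] < 1? YES.
Since E[X] < 1, there exists a 3-coloring of K_{12} with no monochromatic K_5; hence R_3(5) > 12.

E[X] = 88/2187 ≈ 0.04024; E[X] < 1, so R_3(5) > 12.


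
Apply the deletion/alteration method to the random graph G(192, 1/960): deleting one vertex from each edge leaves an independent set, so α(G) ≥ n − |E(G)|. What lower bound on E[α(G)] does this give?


E[|E(G)|] = C(192, 2)·p = 18336 · (1/960) = 191/10.
E[α(G)] ≥ n − E[|E(G)|] = 192 − 191/10 = 1729/10.
Numerically: ≈ 172.9000.
(This is only a lower bound; the true E[α(G)] may be larger.)

E[α(G)] ≥ 1729/10 ≈ 172.9000.


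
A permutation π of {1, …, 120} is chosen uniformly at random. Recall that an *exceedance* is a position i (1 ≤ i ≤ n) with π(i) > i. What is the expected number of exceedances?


Write X = Σ_{i=1}^{120} X_i, where X_i = 1_{π(i) > i}.
For each fixed i, π(i) is uniform over {1, …, 120} (marginal of a uniform permutation), so P[π(i) > i] = (n − i)/n. Summing: Σ_{i=1}^{120} (n − i)/n = (0 + 1 + … + 119)/120 = 120(120 − 1)/(2·120) = (120 − 1)/2.
Hence E[X] = Σ_{i=1}^{120} (120 − i)/120 = 119/2 ≈ 59.500000.

E[X] = 119/2 = 59.500000.


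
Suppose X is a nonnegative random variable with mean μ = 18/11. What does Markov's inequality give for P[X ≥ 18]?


μ = E[X] = 18/11, a = 18.
Markov: P[X ≥ 18] ≤ μ/a = (18/11)/18 = 1/11.
Numerically: ≈ 0.091.
(Since a = 18 > μ = 1.636, the bound 1/11 is < 1 and informative.)

P[X ≥ 18] ≤ 1/11 ≈ 0.091.


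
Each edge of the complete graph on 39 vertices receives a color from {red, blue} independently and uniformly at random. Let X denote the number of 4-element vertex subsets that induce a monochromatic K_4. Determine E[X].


Let X = Σ_S X_S over the C(39, 4) = 82251 subsets S of size 4, where X_S = 1 if the K_4 on S is monochromatic.
For a fixed S, the K_4 on S has C(4, 2) = 6 edges. P[all 6 edges red] = (1/2)^6, and likewise for blue, so P[monochromatic] = 2·(1/2)^6 = 2^{1 − 6} = 1/32.
Summing: E[X] = C(39, 4) · 2^{1 − 6} = 82251 · 1/32 = 82251/32.
Numerically: E[X] ≈ 2570.344.

E[X] = C(39,4)·2^(1−C(4,2)) = 82251/32 ≈ 2570.344.


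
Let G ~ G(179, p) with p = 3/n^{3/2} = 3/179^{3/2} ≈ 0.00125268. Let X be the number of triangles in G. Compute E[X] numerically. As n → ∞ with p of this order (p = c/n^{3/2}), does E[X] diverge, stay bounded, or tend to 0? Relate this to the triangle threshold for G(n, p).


Number of potential triangles: C(179, 3) = 939929.
Each occurs with probability p³ ≈ (0.00125268)³ ≈ 1.96573570e-09.
By linearity: E[X] = C(179, 3)·p³ ≈ 939929 · 1.96573570e-09 ≈ 0.001848.
Since α = 3/2 > 1, p = c/n^{3/2} = o(1/n) is below the triangle threshold p ~ 1/n. Asymptotically E[X] ~ (c³/6)·n^{3(1−α)} = (3³/6)·n^{-1.5} → 0, so by Markov's inequality G has no triangles w.h.p.

E[X] ≈ 0.001848; in regime p = Θ(1/n^{3/2}) E[X] tends to 0 (below the triangle threshold p ~ 1/n).


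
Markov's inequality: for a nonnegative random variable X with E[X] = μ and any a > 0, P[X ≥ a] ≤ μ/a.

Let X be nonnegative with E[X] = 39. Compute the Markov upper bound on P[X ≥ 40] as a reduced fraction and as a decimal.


μ = E[X] = 39, a = 40.
Markov: P[X ≥ 40] ≤ μ/a = (39)/40 = 39/40.
Numerically: ≈ 0.975000.
(Since a = 40 > μ = 39.000000, the bound 39/40 is < 1 and informative.)

P[X ≥ 40] ≤ 39/40 ≈ 0.975000.


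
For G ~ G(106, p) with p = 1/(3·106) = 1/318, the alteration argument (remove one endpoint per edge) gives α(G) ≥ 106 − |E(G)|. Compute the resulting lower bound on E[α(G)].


E[|E(G)|] = C(106, 2)·p = 5565 · (1/318) = 35/2.
E[α(G)] ≥ n − E[|E(G)|] = 106 − 35/2 = 177/2.
Numerically: ≈ 88.5000.
(This is only a lower bound; the true E[α(G)] may be larger.)

E[α(G)] ≥ 177/2 ≈ 88.5000.


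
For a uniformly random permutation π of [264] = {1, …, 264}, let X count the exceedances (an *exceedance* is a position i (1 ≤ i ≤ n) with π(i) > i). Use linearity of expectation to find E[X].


Write X = Σ_{i=1}^{264} X_i, where X_i = 1_{π(i) > i}.
For each fixed i, π(i) is uniform over {1, …, 264} (marginal of a uniform permutation), so P[π(i) > i] = (n − i)/n. Summing: Σ_{i=1}^{264} (n − i)/n = (0 + 1 + … + 263)/264 = 264(264 − 1)/(2·264) = (264 − 1)/2.
Hence E[X] = Σ_{i=1}^{264} (264 − i)/264 = 263/2 ≈ 131.5000.

E[X] = 263/2 = 131.5000.


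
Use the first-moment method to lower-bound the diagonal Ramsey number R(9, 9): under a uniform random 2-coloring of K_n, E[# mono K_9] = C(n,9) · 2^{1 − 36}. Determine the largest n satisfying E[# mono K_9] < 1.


We need C(n, 9) · 2^{1 − 36} < 1, i.e. C(n, 9) < 2^{36 − 1} = 34359738368.
Check values of n near the boundary:
  n = 62: C(62, 9) = 20286591270; 20286591270 < 34359738368? YES
  n = 63: C(63, 9) = 23667689815; 23667689815 < 34359738368? YES
  n = 64: C(64, 9) = 27540584512; 27540584512 < 34359738368? YES
  n = 65: C(65, 9) = 31966749880; 31966749880 < 34359738368? YES
  n = 66: C(66, 9) = 37014131440; 37014131440 < 34359738368? NO
  n = 67: C(67, 9) = 42757703560; 42757703560 < 34359738368? NO
  n = 68: C(68, 9) = 49280065120; 49280065120 < 34359738368? NO
The largest n with C(n, 9) < 34359738368 is n = 65 (where E[X] = 3995843735/4294967296 ≈ 0.9304). Hence R(9, 9) > 65, i.e. R(9, 9) ≥ 66.

Largest n = 65; hence R(9, 9) > 65.


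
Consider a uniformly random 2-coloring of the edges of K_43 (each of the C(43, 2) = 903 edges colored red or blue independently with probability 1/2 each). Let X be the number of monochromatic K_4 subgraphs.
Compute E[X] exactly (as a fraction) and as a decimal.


Let X = Σ_S X_S over the C(43, 4) = 123410 subsets S of size 4, where X_S = 1 if the K_4 on S is monochromatic.
For a fixed S, the K_4 on S has C(4, 2) = 6 edges. P[all 6 edges red] = (1/2)^6, and likewise for blue, so P[monochromatic] = 2·(1/2)^6 = 2^{1 − 6} = 1/32.
Summing: E[X] = C(43, 4) · 2^{1 − 6} = 123410 · 1/32 = 61705/16.
Numerically: E[X] ≈ 3856.5625.

E[X] = C(43,4)·2^(1−C(4,2)) = 61705/16 ≈ 3856.5625.


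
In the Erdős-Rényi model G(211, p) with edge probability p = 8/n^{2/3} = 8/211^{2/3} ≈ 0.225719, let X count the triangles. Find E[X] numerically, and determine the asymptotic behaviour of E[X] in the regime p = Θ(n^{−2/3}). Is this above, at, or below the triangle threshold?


Number of potential triangles: C(211, 3) = 1543465.
Each occurs with probability p³ ≈ (0.225719)³ ≈ 1.15001909e-02.
By linearity: E[X] = C(211, 3)·p³ ≈ 1543465 · 1.15001909e-02 ≈ 17750.142180.
Since α = 2/3 < 1, p = c/n^{2/3} ≫ 1/n is above the triangle threshold p ~ 1/n. Asymptotically E[X] ~ (c³/6)·n^{3(1−α)} = (8³/6)·n^{1} → ∞; triangles are abundant w.h.p.

E[X] ≈ 17750.142180; in regime p = Θ(1/n^{2/3}) E[X] diverges (above the triangle threshold p ~ 1/n).


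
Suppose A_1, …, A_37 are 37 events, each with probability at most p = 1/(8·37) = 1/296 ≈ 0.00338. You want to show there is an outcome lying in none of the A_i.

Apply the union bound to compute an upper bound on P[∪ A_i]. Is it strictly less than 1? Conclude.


Union bound: P[∪_{i=1}^{37} A_i] ≤ Σ_i P[A_i] ≤ 37·p = 37·(1/296) = 1/8.
Numerically: 1/8 ≈ 0.12500.
Is 1/8 < 1? YES.
Since P[∪ A_i] ≤ 1/8 < 1, the complement has P[∩ A_i^c] ≥ 1 − 1/8 = 7/8 > 0, so some outcome avoids every A_i.

37·p = 1/8 ≈ 0.12500; existence CERTIFIED by the union bound.


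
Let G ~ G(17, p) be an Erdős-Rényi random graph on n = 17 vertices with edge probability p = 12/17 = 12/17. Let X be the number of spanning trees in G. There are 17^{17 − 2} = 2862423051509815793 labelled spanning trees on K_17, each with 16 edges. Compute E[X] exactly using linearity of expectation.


K_17 has 17^{17 − 2} = 2862423051509815793 labelled spanning trees.
For each such spanning tree H, let X_H = 1 if all 16 edges of H are present in G. Then P[X_H = 1] = p^{16} = (12/17)^{16} = 184884258895036416/48661191875666868481.
By linearity: E[X] = Σ_H E[X_H] = 2862423051509815793 · p^{16} = 2862423051509815793 · 184884258895036416/48661191875666868481 = 184884258895036416/17.
Numerically: E[X] ≈ 1.09e+16.

E[X] = 2862423051509815793 · (12/17)^{16} = 184884258895036416/17 ≈ 1.09e+16.


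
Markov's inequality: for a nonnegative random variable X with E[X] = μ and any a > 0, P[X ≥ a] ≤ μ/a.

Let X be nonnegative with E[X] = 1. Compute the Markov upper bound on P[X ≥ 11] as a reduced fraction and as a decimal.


μ = E[X] = 1, a = 11.
Markov: P[X ≥ 11] ≤ μ/a = (1)/11 = 1/11.
Numerically: ≈ 0.091.
(Since a = 11 > μ = 1.000, the bound 1/11 is < 1 and informative.)

P[X ≥ 11] ≤ 1/11 ≈ 0.091.


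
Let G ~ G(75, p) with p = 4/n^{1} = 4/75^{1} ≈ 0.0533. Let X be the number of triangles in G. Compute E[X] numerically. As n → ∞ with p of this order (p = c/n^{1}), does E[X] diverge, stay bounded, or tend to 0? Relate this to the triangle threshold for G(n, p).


Number of potential triangles: C(75, 3) = 67525.
Each occurs with probability p³ ≈ (0.0533)³ ≈ 1.51704e-04.
By linearity: E[X] = C(75, 3)·p³ ≈ 67525 · 1.51704e-04 ≈ 10.244.
Here α = 1, so p = 4/n is exactly at the triangle threshold p ~ 1/n. Asymptotically E[X] → c³/6 = 4³/6 = 32/3 ≈ 10.667, a bounded constant. In this regime the triangle count is asymptotically Poisson(c³/6).

E[X] ≈ 10.244; in regime p = Θ(1/n^{1}) E[X] stays bounded (at the triangle threshold p ~ 1/n).


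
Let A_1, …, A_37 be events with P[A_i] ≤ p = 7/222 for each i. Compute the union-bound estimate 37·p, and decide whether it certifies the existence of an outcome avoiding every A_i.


Union bound: P[∪_{i=1}^{37} A_i] ≤ Σ_i P[A_i] ≤ 37·p = 37·(7/222) = 7/6.
Numerically: 7/6 ≈ 1.1667.
Is 7/6 < 1? NO.
Since the bound 7/6 is ≥ 1, the union bound is uninformative here; it does NOT by itself certify existence.

37·p = 7/6 ≈ 1.1667; existence NOT certified by the union bound.


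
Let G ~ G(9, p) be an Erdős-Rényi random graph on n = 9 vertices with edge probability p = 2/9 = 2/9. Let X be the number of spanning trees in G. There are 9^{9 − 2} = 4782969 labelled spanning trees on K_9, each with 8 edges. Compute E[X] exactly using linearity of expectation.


K_9 has 9^{9 − 2} = 4782969 labelled spanning trees.
For each such spanning tree H, let X_H = 1 if all 8 edges of H are present in G. Then P[X_H = 1] = p^{8} = (2/9)^{8} = 256/43046721.
By linearity of expectation: E[X] = Σ_H E[X_H] = 4782969 · p^{8} = 4782969 · 256/43046721 = 256/9.
Numerically: E[X] ≈ 28.444.

E[X] = 4782969 · (2/9)^{8} = 256/9 ≈ 28.444.


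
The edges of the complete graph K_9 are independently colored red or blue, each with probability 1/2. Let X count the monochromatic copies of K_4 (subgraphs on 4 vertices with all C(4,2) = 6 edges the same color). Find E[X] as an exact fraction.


Let X = Σ_S X_S over the C(9, 4) = 126 subsets S of size 4, where X_S = 1 if the K_4 on S is monochromatic.
For a fixed S, the K_4 on S has C(4, 2) = 6 edges. P[all 6 edges red] = (1/2)^6, and likewise for blue, so P[monochromatic] = 2·(1/2)^6 = 2^{1 − 6} = 1/32.
By linearity: E[X] = C(9, 4) · 2^{1 − 6} = 126 · 1/32 = 63/16.
Numerically: E[X] ≈ 3.938.

E[X] = C(9,4)·2^(1−C(4,2)) = 63/16 ≈ 3.938.


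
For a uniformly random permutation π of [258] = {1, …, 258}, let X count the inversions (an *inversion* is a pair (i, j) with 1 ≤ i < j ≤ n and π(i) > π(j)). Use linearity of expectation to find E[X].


Write X = Σ X_I over the C(258, 2) = 33153 pairs i < j, with X_I the indicator of one inversion.
There are 33153 indicators.
For each fixed pair i < j, the values π(i) and π(j) are two distinct elements of {1, …, 258} in uniformly random order; by symmetry P[π(i) > π(j)] = 1/2.
By linearity: E[X] = 33153 · (1/2) = C(258, 2) · (1/2) = 33153/2 = 33153/2 ≈ 16576.50000.

E[X] = 33153/2 = 16576.50000.


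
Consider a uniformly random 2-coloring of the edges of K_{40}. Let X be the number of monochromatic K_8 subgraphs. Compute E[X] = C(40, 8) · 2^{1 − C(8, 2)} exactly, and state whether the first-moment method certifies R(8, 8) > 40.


E[X] = C(40, 8) · 2^{1 − 28} = 76904685 · 2^{−27} = 76904685/134217728.
As a reduced fraction: E[X] = 76904685/134217728 ≈ 0.5730.
Is E[X] < 1? YES.
Since E[X] < 1, there exists a 2-coloring of K_{40} with no monochromatic K_8; hence R(8, 8) > 40.

E[X] = 76904685/134217728 ≈ 0.5730; E[X] < 1, so R(8, 8) > 40.


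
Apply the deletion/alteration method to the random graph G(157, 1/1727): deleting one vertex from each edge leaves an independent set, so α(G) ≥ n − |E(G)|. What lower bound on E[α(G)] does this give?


E[|E(G)|] = C(157, 2)·p = 12246 · (1/1727) = 78/11.
E[α(G)] ≥ n − E[|E(G)|] = 157 − 78/11 = 1649/11.
Numerically: ≈ 149.90909.
(This is only a lower bound; the true E[α(G)] may be larger.)

E[α(G)] ≥ 1649/11 ≈ 149.90909.


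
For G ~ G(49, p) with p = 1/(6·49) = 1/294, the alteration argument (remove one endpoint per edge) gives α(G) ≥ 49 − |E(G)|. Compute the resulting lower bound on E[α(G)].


E[|E(G)|] = C(49, 2)·p = 1176 · (1/294) = 4.
E[α(G)] ≥ n − E[|E(G)|] = 49 − 4 = 45.
Numerically: ≈ 45.0000.
(This is only a lower bound; the true E[α(G)] may be larger.)

E[α(G)] ≥ 45 ≈ 45.0000.


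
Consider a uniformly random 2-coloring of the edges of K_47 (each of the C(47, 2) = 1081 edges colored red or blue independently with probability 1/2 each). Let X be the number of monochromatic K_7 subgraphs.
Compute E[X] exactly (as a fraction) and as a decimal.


Let X = Σ_S X_S over the C(47, 7) = 62891499 subsets S of size 7, where X_S = 1 if the K_7 on S is monochromatic.
For a fixed S, the K_7 on S has C(7, 2) = 21 edges. P[all 21 edges red] = (1/2)^21, and likewise for blue, so P[monochromatic] = 2·(1/2)^21 = 2^{1 − 21} = 1/1048576.
By linearity: E[X] = C(47, 7) · 2^{1 − 21} = 62891499 · 1/1048576 = 62891499/1048576.
Numerically: E[X] ≈ 59.978.

E[X] = C(47,7)·2^(1−C(7,2)) = 62891499/1048576 ≈ 59.978.


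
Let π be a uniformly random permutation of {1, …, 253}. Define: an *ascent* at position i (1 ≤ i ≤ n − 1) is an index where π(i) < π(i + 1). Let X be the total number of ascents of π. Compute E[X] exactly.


Write X = Σ X_I over i = 1, …, 252, with X_I the indicator of one ascent.
There are 252 indicators.
For each fixed i, the pair (π(i), π(i+1)) is a uniformly random ordered pair of distinct values from {1, …, 253}; by symmetry P[π(i) < π(i+1)] = 1/2.
By linearity: E[X] = 252 · (1/2) = (253 − 1) · (1/2) = 126 ≈ 126.000000.

E[X] = 126 = 126.000000.


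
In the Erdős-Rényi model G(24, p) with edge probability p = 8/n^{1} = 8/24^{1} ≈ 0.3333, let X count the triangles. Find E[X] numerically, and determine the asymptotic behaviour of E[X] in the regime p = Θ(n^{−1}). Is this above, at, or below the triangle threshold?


Number of potential triangles: C(24, 3) = 2024.
Each occurs with probability p³ ≈ (0.3333)³ ≈ 3.703704e-02.
By linearity: E[X] = C(24, 3)·p³ ≈ 2024 · 3.703704e-02 ≈ 74.9630.
Here α = 1, so p = 8/n is exactly at the triangle threshold p ~ 1/n. Asymptotically E[X] → c³/6 = 8³/6 = 256/3 ≈ 85.3333, a bounded constant. In this regime the triangle count is asymptotically Poisson(c³/6).

E[X] ≈ 74.9630; in regime p = Θ(1/n^{1}) E[X] stays bounded (at the triangle threshold p ~ 1/n).


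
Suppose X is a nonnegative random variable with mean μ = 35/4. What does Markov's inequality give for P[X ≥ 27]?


μ = E[X] = 35/4, a = 27.
Markov: P[X ≥ 27] ≤ μ/a = (35/4)/27 = 35/108.
Numerically: ≈ 0.32407.
(Since a = 27 > μ = 8.75000, the bound 35/108 is < 1 and informative.)

P[X ≥ 27] ≤ 35/108 ≈ 0.32407.


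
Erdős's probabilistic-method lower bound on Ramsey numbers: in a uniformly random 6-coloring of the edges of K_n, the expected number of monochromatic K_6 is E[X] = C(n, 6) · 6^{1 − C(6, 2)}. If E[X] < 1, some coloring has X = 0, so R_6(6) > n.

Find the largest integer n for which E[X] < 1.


We need C(n, 6) · 6^{1 − 15} < 1, i.e. C(n, 6) < 6^{15 − 1} = 78364164096.
Check values of n near the boundary:
  n = 197: C(197, 6) = 75176946208; 75176946208 < 78364164096? YES
  n = 198: C(198, 6) = 77526225777; 77526225777 < 78364164096? YES
  n = 199: C(199, 6) = 79936367511; 79936367511 < 78364164096? NO
  n = 200: C(200, 6) = 82408626300; 82408626300 < 78364164096? NO
  n = 201: C(201, 6) = 84944276340; 84944276340 < 78364164096? NO
The largest n with C(n, 6) < 78364164096 is n = 198 (where E[X] = 25842075259/26121388032 ≈ 0.9893). Hence R_6(6) > 198, i.e. R_6(6) ≥ 199.

Largest n = 198; hence R_6(6) > 198.


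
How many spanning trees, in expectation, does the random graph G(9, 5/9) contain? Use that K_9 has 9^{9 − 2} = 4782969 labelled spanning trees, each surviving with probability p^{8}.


K_9 has 9^{9 − 2} = 4782969 labelled spanning trees.
For each such spanning tree H, let X_H = 1 if all 8 edges of H are present in G. Then P[X_H = 1] = p^{8} = (5/9)^{8} = 390625/43046721.
By linearity of expectation: E[X] = Σ_H E[X_H] = 4782969 · p^{8} = 4782969 · 390625/43046721 = 390625/9.
Numerically: E[X] ≈ 4.34e+04.

E[X] = 4782969 · (5/9)^{8} = 390625/9 ≈ 4.34e+04.


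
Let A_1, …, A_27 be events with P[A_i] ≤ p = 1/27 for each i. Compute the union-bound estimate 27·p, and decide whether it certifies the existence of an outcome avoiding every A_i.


Union bound: P[∪_{i=1}^{27} A_i] ≤ Σ_i P[A_i] ≤ 27·p = 27·(1/27) = 1.
Numerically: 1 ≈ 1.000000.
Is 1 < 1? NO.
Since the bound 1 is ≥ 1, the union bound is uninformative here; it does NOT by itself certify existence.

27·p = 1 ≈ 1.000000; existence NOT certified by the union bound.


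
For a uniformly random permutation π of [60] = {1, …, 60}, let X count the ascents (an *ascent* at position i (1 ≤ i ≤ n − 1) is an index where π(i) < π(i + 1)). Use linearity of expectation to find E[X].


Write X = Σ X_I over i = 1, …, 59, with X_I the indicator of one ascent.
There are 59 indicators.
For each fixed i, the pair (π(i), π(i+1)) is a uniformly random ordered pair of distinct values from {1, …, 60}; by symmetry P[π(i) < π(i+1)] = 1/2.
By linearity: E[X] = 59 · (1/2) = (60 − 1) · (1/2) = 59/2 ≈ 29.5000.

E[X] = 59/2 = 29.5000.


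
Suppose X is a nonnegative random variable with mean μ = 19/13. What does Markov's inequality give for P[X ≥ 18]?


μ = E[X] = 19/13, a = 18.
Markov: P[X ≥ 18] ≤ μ/a = (19/13)/18 = 19/234.
Numerically: ≈ 0.0812.
(Since a = 18 > μ = 1.4615, the bound 19/234 is < 1 and informative.)

P[X ≥ 18] ≤ 19/234 ≈ 0.0812.


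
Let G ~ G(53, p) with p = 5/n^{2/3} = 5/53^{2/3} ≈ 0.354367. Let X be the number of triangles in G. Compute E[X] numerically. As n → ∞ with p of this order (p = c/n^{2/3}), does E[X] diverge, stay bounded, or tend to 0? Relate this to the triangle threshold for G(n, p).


Number of potential triangles: C(53, 3) = 23426.
Each occurs with probability p³ ≈ (0.354367)³ ≈ 4.44998220e-02.
By linearity: E[X] = C(53, 3)·p³ ≈ 23426 · 4.44998220e-02 ≈ 1042.452830.
Since α = 2/3 < 1, p = c/n^{2/3} ≫ 1/n is above the triangle threshold p ~ 1/n. Asymptotically E[X] ~ (c³/6)·n^{3(1−α)} = (5³/6)·n^{1} → ∞; triangles are abundant w.h.p.

E[X] ≈ 1042.452830; in regime p = Θ(1/n^{2/3}) E[X] diverges (above the triangle threshold p ~ 1/n).


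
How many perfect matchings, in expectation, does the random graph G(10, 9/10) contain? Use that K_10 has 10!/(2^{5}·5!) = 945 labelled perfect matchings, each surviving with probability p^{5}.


K_10 has 10!/(2^{5}·5!) = 945 labelled perfect matchings.
For each such perfect matching H, let X_H = 1 if all 5 edges of H are present in G. Then P[X_H = 1] = p^{5} = (9/10)^{5} = 59049/100000.
By linearity of expectation: E[X] = Σ_H E[X_H] = 945 · p^{5} = 945 · 59049/100000 = 11160261/20000.
Numerically: E[X] ≈ 558.013.

E[X] = 945 · (9/10)^{5} = 11160261/20000 ≈ 558.013.


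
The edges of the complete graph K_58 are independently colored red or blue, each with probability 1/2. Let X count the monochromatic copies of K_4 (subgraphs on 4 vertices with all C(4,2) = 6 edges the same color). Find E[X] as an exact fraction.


Let X = Σ_S X_S over the C(58, 4) = 424270 subsets S of size 4, where X_S = 1 if the K_4 on S is monochromatic.
For a fixed S, the K_4 on S has C(4, 2) = 6 edges. P[all 6 edges red] = (1/2)^6, and likewise for blue, so P[monochromatic] = 2·(1/2)^6 = 2^{1 − 6} = 1/32.
By linearity: E[X] = C(58, 4) · 2^{1 − 6} = 424270 · 1/32 = 212135/16.
Numerically: E[X] ≈ 13258.437500.

E[X] = C(58,4)·2^(1−C(4,2)) = 212135/16 ≈ 13258.437500.


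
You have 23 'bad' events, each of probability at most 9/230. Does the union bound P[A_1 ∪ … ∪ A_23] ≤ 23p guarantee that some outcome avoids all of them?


Union bound: P[∪_{i=1}^{23} A_i] ≤ Σ_i P[A_i] ≤ 23·p = 23·(9/230) = 9/10.
Numerically: 9/10 ≈ 0.90000.
Is 9/10 < 1? YES.
Since P[∪ A_i] ≤ 9/10 < 1, the complement has P[∩ A_i^c] ≥ 1 − 9/10 = 1/10 > 0, so some outcome avoids every A_i.

23·p = 9/10 ≈ 0.90000; existence CERTIFIED by the union bound.


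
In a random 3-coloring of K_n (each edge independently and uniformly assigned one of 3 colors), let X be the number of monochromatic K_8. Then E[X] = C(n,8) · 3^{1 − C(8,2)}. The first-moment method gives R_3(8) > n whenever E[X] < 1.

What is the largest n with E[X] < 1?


We need C(n, 8) · 3^{1 − 28} < 1, i.e. C(n, 8) < 3^{28 − 1} = 7625597484987.
Check values of n near the boundary:
  n = 155: C(155, 8) = 6876747915675; 6876747915675 < 7625597484987? YES
  n = 156: C(156, 8) = 7248464019225; 7248464019225 < 7625597484987? YES
  n = 157: C(157, 8) = 7637643295425; 7637643295425 < 7625597484987? NO
  n = 158: C(158, 8) = 8044984271181; 8044984271181 < 7625597484987? NO
The largest n with C(n, 8) < 7625597484987 is n = 156 (where E[X] = 805384891025/847288609443 ≈ 0.9505437). Hence R_3(8) > 156, i.e. R_3(8) ≥ 157.

Largest n = 156; hence R_3(8) > 156.


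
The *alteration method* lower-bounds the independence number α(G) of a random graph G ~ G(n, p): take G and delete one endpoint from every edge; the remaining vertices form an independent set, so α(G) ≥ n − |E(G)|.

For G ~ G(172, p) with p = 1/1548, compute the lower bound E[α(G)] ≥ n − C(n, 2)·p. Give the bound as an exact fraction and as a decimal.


E[|E(G)|] = C(172, 2)·p = 14706 · (1/1548) = 19/2.
E[α(G)] ≥ n − E[|E(G)|] = 172 − 19/2 = 325/2.
Numerically: ≈ 162.500.
(This is only a lower bound; the true E[α(G)] may be larger.)

E[α(G)] ≥ 325/2 ≈ 162.500.


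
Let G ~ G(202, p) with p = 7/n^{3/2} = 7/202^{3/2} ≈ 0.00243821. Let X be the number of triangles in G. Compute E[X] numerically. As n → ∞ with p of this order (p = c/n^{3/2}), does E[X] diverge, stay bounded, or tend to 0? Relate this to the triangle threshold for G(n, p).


Number of potential triangles: C(202, 3) = 1353400.
Each occurs with probability p³ ≈ (0.00243821)³ ≈ 1.44948244e-08.
By linearity: E[X] = C(202, 3)·p³ ≈ 1353400 · 1.44948244e-08 ≈ 0.019617.
Since α = 3/2 > 1, p = c/n^{3/2} = o(1/n) is below the triangle threshold p ~ 1/n. Asymptotically E[X] ~ (c³/6)·n^{3(1−α)} = (7³/6)·n^{-1.5} → 0, so by Markov's inequality G has no triangles w.h.p.

E[X] ≈ 0.019617; in regime p = Θ(1/n^{3/2}) E[X] tends to 0 (below the triangle threshold p ~ 1/n).


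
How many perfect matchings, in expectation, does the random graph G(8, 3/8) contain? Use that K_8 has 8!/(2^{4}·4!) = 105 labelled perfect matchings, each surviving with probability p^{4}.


K_8 has 8!/(2^{4}·4!) = 105 labelled perfect matchings.
For each such perfect matching H, let X_H = 1 if all 4 edges of H are present in G. Then P[X_H = 1] = p^{4} = (3/8)^{4} = 81/4096.
Summing the indicators: E[X] = Σ_H E[X_H] = 105 · p^{4} = 105 · 81/4096 = 8505/4096.
Numerically: E[X] ≈ 2.0764.

E[X] = 105 · (3/8)^{4} = 8505/4096 ≈ 2.0764.


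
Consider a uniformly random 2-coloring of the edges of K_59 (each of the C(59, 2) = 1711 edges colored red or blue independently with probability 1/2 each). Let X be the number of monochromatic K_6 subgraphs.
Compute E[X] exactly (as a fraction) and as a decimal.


Let X = Σ_S X_S over the C(59, 6) = 45057474 subsets S of size 6, where X_S = 1 if the K_6 on S is monochromatic.
For a fixed S, the K_6 on S has C(6, 2) = 15 edges. P[all 15 edges red] = (1/2)^15, and likewise for blue, so P[monochromatic] = 2·(1/2)^15 = 2^{1 − 15} = 1/16384.
By linearity: E[X] = C(59, 6) · 2^{1 − 15} = 45057474 · 1/16384 = 22528737/8192.
Numerically: E[X] ≈ 2750.0900.

E[X] = C(59,6)·2^(1−C(6,2)) = 22528737/8192 ≈ 2750.0900.


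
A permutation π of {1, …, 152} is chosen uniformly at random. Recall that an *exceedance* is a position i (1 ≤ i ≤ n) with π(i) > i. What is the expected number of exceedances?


Write X = Σ_{i=1}^{152} X_i, where X_i = 1_{π(i) > i}.
For each fixed i, π(i) is uniform over {1, …, 152} (marginal of a uniform permutation), so P[π(i) > i] = (n − i)/n. Summing: Σ_{i=1}^{152} (n − i)/n = (0 + 1 + … + 151)/152 = 152(152 − 1)/(2·152) = (152 − 1)/2.
Hence E[X] = Σ_{i=1}^{152} (152 − i)/152 = 151/2 ≈ 75.500.

E[X] = 151/2 = 75.500.


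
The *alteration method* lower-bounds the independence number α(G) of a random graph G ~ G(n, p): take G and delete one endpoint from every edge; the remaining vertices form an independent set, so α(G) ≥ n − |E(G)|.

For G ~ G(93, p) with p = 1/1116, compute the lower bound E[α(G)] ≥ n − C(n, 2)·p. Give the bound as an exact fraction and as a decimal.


E[|E(G)|] = C(93, 2)·p = 4278 · (1/1116) = 23/6.
E[α(G)] ≥ n − E[|E(G)|] = 93 − 23/6 = 535/6.
Numerically: ≈ 89.1667.
(This is only a lower bound; the true E[α(G)] may be larger.)

E[α(G)] ≥ 535/6 ≈ 89.1667.


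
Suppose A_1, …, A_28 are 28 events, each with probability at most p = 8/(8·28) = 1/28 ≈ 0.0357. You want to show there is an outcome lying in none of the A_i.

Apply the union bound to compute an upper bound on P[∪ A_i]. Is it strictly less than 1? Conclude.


Union bound: P[∪_{i=1}^{28} A_i] ≤ Σ_i P[A_i] ≤ 28·p = 28·(1/28) = 1.
Numerically: 1 ≈ 1.0000.
Is 1 < 1? NO.
Since the bound 1 is ≥ 1, the union bound is uninformative here; it does NOT by itself certify existence.

28·p = 1 ≈ 1.0000; existence NOT certified by the union bound.


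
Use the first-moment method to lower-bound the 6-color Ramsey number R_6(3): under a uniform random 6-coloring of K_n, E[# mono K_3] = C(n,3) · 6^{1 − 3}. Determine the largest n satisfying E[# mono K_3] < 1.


We need C(n, 3) · 6^{1 − 3} < 1, i.e. C(n, 3) < 6^{3 − 1} = 36.
Check values of n near the boundary:
  n = 6: C(6, 3) = 20; 20 < 36? YES
  n = 7: C(7, 3) = 35; 35 < 36? YES
  n = 8: C(8, 3) = 56; 56 < 36? NO
  n = 9: C(9, 3) = 84; 84 < 36? NO
The largest n with C(n, 3) < 36 is n = 7 (where E[X] = 35/36 ≈ 0.97222). Hence R_6(3) > 7, i.e. R_6(3) ≥ 8.

Largest n = 7; hence R_6(3) > 7.


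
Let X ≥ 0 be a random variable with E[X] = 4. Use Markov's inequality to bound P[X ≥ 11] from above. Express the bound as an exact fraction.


μ = E[X] = 4, a = 11.
Markov: P[X ≥ 11] ≤ μ/a = (4)/11 = 4/11.
Numerically: ≈ 0.36364.
(Since a = 11 > μ = 4.00000, the bound 4/11 is < 1 and informative.)

P[X ≥ 11] ≤ 4/11 ≈ 0.36364.


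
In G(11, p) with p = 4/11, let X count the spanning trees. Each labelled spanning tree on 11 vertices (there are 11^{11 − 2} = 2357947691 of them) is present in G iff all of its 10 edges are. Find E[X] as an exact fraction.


K_11 has 11^{11 − 2} = 2357947691 labelled spanning trees.
For each such spanning tree H, let X_H = 1 if all 10 edges of H are present in G. Then P[X_H = 1] = p^{10} = (4/11)^{10} = 1048576/25937424601.
By linearity of expectation: E[X] = Σ_H E[X_H] = 2357947691 · p^{10} = 2357947691 · 1048576/25937424601 = 1048576/11.
Numerically: E[X] ≈ 95325.1.

E[X] = 2357947691 · (4/11)^{10} = 1048576/11 ≈ 95325.1.


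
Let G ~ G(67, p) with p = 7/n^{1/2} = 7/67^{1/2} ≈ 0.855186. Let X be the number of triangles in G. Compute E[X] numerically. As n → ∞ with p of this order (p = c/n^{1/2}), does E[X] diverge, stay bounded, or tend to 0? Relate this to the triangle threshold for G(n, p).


Number of potential triangles: C(67, 3) = 47905.
Each occurs with probability p³ ≈ (0.855186)³ ≈ 6.25434618e-01.
By linearity: E[X] = C(67, 3)·p³ ≈ 47905 · 6.25434618e-01 ≈ 29961.445381.
Since α = 1/2 < 1, p = c/n^{1/2} ≫ 1/n is above the triangle threshold p ~ 1/n. Asymptotically E[X] ~ (c³/6)·n^{3(1−α)} = (7³/6)·n^{1.5} → ∞; triangles are abundant w.h.p.

E[X] ≈ 29961.445381; in regime p = Θ(1/n^{1/2}) E[X] diverges (above the triangle threshold p ~ 1/n).


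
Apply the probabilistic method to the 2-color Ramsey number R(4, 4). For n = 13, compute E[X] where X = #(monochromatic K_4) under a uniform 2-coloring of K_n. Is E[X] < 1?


E[X] = C(13, 4) · 2^{1 − 6} = 715 · 2^{−5} = 715/32.
As a reduced fraction: E[X] = 715/32 ≈ 22.343750.
Is E[X] < 1? NO.
Since E[X] ≥ 1, the first-moment bound is inconclusive at n = 13; it does NOT by itself certify R(4, 4) > 13.

E[X] = 715/32 ≈ 22.343750; E[X] ≥ 1; first-moment method inconclusive here.


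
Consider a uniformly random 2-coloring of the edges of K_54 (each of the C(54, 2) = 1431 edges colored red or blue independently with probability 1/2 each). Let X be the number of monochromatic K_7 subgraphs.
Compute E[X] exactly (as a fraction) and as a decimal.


Let X = Σ_S X_S over the C(54, 7) = 177100560 subsets S of size 7, where X_S = 1 if the K_7 on S is monochromatic.
For a fixed S, the K_7 on S has C(7, 2) = 21 edges. P[all 21 edges red] = (1/2)^21, and likewise for blue, so P[monochromatic] = 2·(1/2)^21 = 2^{1 − 21} = 1/1048576.
By linearity of expectation: E[X] = C(54, 7) · 2^{1 − 21} = 177100560 · 1/1048576 = 11068785/65536.
Numerically: E[X] ≈ 168.896255.

E[X] = C(54,7)·2^(1−C(7,2)) = 11068785/65536 ≈ 168.896255.


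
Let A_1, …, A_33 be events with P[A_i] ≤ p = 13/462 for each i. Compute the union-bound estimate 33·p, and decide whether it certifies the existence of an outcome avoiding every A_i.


Union bound: P[∪_{i=1}^{33} A_i] ≤ Σ_i P[A_i] ≤ 33·p = 33·(13/462) = 13/14.
Numerically: 13/14 ≈ 0.929.
Is 13/14 < 1? YES.
Since P[∪ A_i] ≤ 13/14 < 1, the complement has P[∩ A_i^c] ≥ 1 − 13/14 = 1/14 > 0, so some outcome avoids every A_i.

33·p = 13/14 ≈ 0.929; existence CERTIFIED by the union bound.


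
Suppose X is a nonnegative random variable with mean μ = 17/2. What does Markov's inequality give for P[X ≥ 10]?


μ = E[X] = 17/2, a = 10.
Markov: P[X ≥ 10] ≤ μ/a = (17/2)/10 = 17/20.
Numerically: ≈ 0.850000.
(Since a = 10 > μ = 8.500000, the bound 17/20 is < 1 and informative.)

P[X ≥ 10] ≤ 17/20 ≈ 0.850000.


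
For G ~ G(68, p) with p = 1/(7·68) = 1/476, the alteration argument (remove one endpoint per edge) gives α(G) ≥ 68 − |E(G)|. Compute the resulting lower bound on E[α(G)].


E[|E(G)|] = C(68, 2)·p = 2278 · (1/476) = 67/14.
E[α(G)] ≥ n − E[|E(G)|] = 68 − 67/14 = 885/14.
Numerically: ≈ 63.214286.
(This is only a lower bound; the true E[α(G)] may be larger.)

E[α(G)] ≥ 885/14 ≈ 63.214286.


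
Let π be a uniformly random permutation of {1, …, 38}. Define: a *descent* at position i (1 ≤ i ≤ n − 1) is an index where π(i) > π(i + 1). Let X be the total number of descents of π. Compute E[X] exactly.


Write X = Σ X_I over i = 1, …, 37, with X_I the indicator of one descent.
There are 37 indicators.
For each fixed i, the pair (π(i), π(i+1)) is a uniformly random ordered pair of distinct values from {1, …, 38}; by symmetry P[π(i) > π(i+1)] = 1/2.
By linearity: E[X] = 37 · (1/2) = (38 − 1) · (1/2) = 37/2 ≈ 18.5000.

E[X] = 37/2 = 18.5000.


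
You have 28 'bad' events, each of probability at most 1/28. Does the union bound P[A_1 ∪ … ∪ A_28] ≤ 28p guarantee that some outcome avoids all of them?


Union bound: P[∪_{i=1}^{28} A_i] ≤ Σ_i P[A_i] ≤ 28·p = 28·(1/28) = 1.
Numerically: 1 ≈ 1.000.
Is 1 < 1? NO.
Since the bound 1 is ≥ 1, the union bound is uninformative here; it does NOT by itself certify existence.

28·p = 1 ≈ 1.000; existence NOT certified by the union bound.


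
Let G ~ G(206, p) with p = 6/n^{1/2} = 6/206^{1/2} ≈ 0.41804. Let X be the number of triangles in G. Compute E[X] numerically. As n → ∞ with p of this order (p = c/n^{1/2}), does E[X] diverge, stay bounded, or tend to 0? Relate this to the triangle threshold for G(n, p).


Number of potential triangles: C(206, 3) = 1435820.
Each occurs with probability p³ ≈ (0.41804)³ ≈ 7.30555005e-02.
By linearity: E[X] = C(206, 3)·p³ ≈ 1435820 · 7.30555005e-02 ≈ 104894.548768.
Since α = 1/2 < 1, p = c/n^{1/2} ≫ 1/n is above the triangle threshold p ~ 1/n. Asymptotically E[X] ~ (c³/6)·n^{3(1−α)} = (6³/6)·n^{1.5} → ∞; triangles are abundant w.h.p.

E[X] ≈ 104894.548768; in regime p = Θ(1/n^{1/2}) E[X] diverges (above the triangle threshold p ~ 1/n).


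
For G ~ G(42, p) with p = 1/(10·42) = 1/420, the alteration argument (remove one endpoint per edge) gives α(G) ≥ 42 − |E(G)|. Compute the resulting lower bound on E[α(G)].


E[|E(G)|] = C(42, 2)·p = 861 · (1/420) = 41/20.
E[α(G)] ≥ n − E[|E(G)|] = 42 − 41/20 = 799/20.
Numerically: ≈ 39.950000.
(This is only a lower bound; the true E[α(G)] may be larger.)

E[α(G)] ≥ 799/20 ≈ 39.950000.


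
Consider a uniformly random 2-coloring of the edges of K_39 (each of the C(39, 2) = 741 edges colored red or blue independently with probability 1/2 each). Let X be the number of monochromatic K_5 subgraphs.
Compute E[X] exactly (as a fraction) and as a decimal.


Let X = Σ_S X_S over the C(39, 5) = 575757 subsets S of size 5, where X_S = 1 if the K_5 on S is monochromatic.
For a fixed S, the K_5 on S has C(5, 2) = 10 edges. P[all 10 edges red] = (1/2)^10, and likewise for blue, so P[monochromatic] = 2·(1/2)^10 = 2^{1 − 10} = 1/512.
By linearity of expectation: E[X] = C(39, 5) · 2^{1 − 10} = 575757 · 1/512 = 575757/512.
Numerically: E[X] ≈ 1124.525391.

E[X] = C(39,5)·2^(1−C(5,2)) = 575757/512 ≈ 1124.525391.


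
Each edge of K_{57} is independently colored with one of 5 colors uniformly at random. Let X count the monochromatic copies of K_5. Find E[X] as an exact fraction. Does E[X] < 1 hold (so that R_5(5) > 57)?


E[X] = C(57, 5) · 5^{1 − 10} = 4187106 · 5^{−9} = 4187106/1953125.
As a reduced fraction: E[X] = 4187106/1953125 ≈ 2.14380.
Is E[X] < 1? NO.
Since E[X] ≥ 1, the first-moment bound is inconclusive at n = 57; it does NOT by itself certify R_5(5) > 57.

E[X] = 4187106/1953125 ≈ 2.14380; E[X] ≥ 1; first-moment method inconclusive here.


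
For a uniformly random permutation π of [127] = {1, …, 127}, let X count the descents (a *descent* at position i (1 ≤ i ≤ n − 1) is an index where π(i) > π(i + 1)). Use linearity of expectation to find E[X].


Write X = Σ X_I over i = 1, …, 126, with X_I the indicator of one descent.
There are 126 indicators.
For each fixed i, the pair (π(i), π(i+1)) is a uniformly random ordered pair of distinct values from {1, …, 127}; by symmetry P[π(i) > π(i+1)] = 1/2.
By linearity: E[X] = 126 · (1/2) = (127 − 1) · (1/2) = 63 ≈ 63.000000.

E[X] = 63 = 63.000000.
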